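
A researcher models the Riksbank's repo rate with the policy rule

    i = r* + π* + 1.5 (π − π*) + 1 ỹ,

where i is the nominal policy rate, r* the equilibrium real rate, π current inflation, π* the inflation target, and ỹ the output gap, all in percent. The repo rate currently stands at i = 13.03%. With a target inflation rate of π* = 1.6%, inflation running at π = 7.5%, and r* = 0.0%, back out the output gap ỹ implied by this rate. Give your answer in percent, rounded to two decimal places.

2.58%

1 ỹ = 13.03 − 0.0 − 1.6 − 1.5 × (7.5 − 1.6) = 2.58
ỹ = 2.58 / 1 = 2.58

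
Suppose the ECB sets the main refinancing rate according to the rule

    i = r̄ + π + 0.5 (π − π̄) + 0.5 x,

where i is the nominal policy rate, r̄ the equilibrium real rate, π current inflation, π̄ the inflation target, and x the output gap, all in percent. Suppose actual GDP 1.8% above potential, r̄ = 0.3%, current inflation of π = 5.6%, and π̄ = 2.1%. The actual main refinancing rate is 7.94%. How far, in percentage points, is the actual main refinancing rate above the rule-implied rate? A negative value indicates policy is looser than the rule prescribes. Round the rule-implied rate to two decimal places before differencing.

Output 1.8% above potential → x = 1.8.
i = 0.3 + 5.6 + 0.5 × (5.6 − 2.1) + 0.5 × 1.8
   = 0.3 + 5.6 + 1.75 + 0.9 = 8.55
Deviation = 7.94 − 8.55 = -0.61 pp.

-0.61 pp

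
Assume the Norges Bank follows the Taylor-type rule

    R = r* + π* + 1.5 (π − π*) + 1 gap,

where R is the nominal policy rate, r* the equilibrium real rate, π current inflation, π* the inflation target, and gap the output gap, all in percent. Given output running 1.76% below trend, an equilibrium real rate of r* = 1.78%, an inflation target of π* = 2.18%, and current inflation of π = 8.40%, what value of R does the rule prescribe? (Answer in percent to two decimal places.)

Output 1.76% below potential → gap = -1.76.
R = 1.78 + 2.18 + 1.5 × (8.40 − 2.18) + 1 × (-1.76)
   = 1.78 + 2.18 + 9.33 − 1.76 = 11.53

11.53%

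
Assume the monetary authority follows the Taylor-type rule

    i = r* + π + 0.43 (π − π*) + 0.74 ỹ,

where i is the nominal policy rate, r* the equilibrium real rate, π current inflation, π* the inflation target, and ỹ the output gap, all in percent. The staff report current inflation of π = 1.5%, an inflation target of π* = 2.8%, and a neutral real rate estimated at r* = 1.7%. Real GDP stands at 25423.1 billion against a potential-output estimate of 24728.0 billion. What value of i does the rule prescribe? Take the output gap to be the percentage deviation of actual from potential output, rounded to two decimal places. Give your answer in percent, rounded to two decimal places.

Output gap = 100 × (25423.1 − 24728.0) / 24728.0 = 2.81%.
i = 1.70 + 1.50 + 0.43 × (1.50 − 2.80) + 0.74 × 2.81
   = 1.70 + 1.5 − 0.559 + 2.0794 = 4.72

4.72%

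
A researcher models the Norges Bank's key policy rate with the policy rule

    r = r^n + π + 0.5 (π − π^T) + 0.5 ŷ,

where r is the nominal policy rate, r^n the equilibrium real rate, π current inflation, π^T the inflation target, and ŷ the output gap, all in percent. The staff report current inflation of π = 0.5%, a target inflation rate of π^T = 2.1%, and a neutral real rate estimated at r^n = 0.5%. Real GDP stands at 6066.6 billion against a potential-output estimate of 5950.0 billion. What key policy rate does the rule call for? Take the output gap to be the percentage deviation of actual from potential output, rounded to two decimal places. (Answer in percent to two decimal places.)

Output gap = 100 × (6066.6 − 5950.0) / 5950.0 = 1.96%.
r = 0.50 + 0.50 + 0.5 × (0.50 − 2.10) + 0.5 × 1.96
   = 0.50 + 0.5 − 0.8 + 0.98 = 1.18

1.18%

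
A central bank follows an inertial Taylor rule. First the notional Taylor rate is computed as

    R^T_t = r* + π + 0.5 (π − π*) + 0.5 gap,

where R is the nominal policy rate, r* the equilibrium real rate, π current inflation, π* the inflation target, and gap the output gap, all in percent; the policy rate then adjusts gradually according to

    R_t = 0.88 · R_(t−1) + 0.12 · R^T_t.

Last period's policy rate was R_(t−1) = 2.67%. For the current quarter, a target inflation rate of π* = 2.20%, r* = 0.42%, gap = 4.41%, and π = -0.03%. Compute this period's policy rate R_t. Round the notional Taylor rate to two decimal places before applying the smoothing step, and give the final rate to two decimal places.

R^T_t = 0.42 + (-0.03) + 0.5 × (-0.03 − 2.20) + 0.5 × 4.41
   = 0.42 − 0.03 − 1.115 + 2.205 = 1.48
R_t = 0.88 × 2.67 + 0.12 × 1.48 = 2.3496 + 0.1776 = 2.53

2.53%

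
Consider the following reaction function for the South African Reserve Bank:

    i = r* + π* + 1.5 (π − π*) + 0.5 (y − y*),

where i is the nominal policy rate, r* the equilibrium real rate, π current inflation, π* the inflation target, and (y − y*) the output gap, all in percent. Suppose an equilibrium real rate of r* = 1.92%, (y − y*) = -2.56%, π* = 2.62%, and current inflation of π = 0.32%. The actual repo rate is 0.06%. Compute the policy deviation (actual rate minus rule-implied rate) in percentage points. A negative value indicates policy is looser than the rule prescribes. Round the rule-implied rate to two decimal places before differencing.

0.25 pp

i = 1.92 + 2.62 + 1.5 × (0.32 − 2.62) + 0.5 × (-2.56)
   = 1.92 + 2.62 − 3.45 − 1.28 = -0.19
Deviation = 0.06 − (-0.19) = 0.25 pp.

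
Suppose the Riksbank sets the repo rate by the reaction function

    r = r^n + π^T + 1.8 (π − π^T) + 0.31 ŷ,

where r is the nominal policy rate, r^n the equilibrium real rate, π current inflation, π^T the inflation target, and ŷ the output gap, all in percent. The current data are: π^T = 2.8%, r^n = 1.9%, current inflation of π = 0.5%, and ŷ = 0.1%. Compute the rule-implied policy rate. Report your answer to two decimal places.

0.59%

r = 1.9 + 2.8 + 1.8 × (0.5 − 2.8) + 0.31 × 0.1
   = 1.9 + 2.8 − 4.14 + 0.031 = 0.59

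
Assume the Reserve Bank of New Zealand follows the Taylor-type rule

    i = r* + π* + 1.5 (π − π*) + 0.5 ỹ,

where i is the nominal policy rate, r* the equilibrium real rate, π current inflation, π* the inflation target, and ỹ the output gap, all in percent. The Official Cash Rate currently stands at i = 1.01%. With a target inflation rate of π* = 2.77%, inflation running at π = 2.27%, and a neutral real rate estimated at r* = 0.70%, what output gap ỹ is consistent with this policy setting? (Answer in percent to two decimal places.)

0.5 ỹ = 1.01 − 0.70 − 2.77 − 1.5 × (2.27 − 2.77) = -1.71
ỹ = -1.71 / 0.5 = -3.42

-3.42%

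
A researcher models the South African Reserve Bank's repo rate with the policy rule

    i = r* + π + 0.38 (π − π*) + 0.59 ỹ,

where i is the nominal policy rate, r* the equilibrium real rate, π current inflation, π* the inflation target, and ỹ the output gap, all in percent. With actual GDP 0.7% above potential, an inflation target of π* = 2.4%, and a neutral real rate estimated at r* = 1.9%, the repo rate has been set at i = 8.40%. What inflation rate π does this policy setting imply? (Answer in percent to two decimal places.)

5.07%

Output 0.7% above potential → ỹ = 0.7.
Collecting π: i = r* + (1 + 0.38) π − 0.38 π* + 0.59 ỹ
1.38 π = 8.40 − 1.9 + 0.38 × 2.4 − 0.59 × 0.7 = 6.999
π = 6.999 / 1.38 = 5.07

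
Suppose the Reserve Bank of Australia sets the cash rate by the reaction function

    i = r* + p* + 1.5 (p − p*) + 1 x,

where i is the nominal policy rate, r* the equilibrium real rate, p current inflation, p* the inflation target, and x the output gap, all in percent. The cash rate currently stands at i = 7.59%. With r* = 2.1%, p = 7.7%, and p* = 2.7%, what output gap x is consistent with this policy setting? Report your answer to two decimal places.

1 x = 7.59 − 2.1 − 2.7 − 1.5 × (7.7 − 2.7) = -4.71
x = -4.71 / 1 = -4.71

-4.71%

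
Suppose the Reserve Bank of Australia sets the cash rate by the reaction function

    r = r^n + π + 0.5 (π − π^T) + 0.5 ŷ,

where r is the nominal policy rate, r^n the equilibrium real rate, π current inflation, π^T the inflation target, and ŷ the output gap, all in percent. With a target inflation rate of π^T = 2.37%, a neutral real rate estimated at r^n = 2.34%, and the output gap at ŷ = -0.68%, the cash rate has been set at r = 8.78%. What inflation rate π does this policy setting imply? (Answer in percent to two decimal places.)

Collecting π: r = r^n + (1 + 0.5) π − 0.5 π^T + 0.5 ŷ
1.5 π = 8.78 − 2.34 + 0.5 × 2.37 − 0.5 × (-0.68) = 7.965
π = 7.965 / 1.5 = 5.31

5.31%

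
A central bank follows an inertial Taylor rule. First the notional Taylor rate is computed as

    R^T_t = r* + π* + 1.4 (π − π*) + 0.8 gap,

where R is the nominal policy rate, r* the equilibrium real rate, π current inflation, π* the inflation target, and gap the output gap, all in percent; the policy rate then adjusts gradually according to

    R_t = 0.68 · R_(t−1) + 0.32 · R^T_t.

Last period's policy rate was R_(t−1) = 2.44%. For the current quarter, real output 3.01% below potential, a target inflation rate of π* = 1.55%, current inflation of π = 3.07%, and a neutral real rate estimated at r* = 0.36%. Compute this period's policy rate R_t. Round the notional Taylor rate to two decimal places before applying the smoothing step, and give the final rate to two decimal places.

2.18%

Output 3.01% below potential → gap = -3.01.
R^T_t = 0.36 + 1.55 + 1.4 × (3.07 − 1.55) + 0.8 × (-3.01)
   = 0.36 + 1.55 + 2.128 − 2.408 = 1.63
R_t = 0.68 × 2.44 + 0.32 × 1.63 = 1.6592 + 0.5216 = 2.18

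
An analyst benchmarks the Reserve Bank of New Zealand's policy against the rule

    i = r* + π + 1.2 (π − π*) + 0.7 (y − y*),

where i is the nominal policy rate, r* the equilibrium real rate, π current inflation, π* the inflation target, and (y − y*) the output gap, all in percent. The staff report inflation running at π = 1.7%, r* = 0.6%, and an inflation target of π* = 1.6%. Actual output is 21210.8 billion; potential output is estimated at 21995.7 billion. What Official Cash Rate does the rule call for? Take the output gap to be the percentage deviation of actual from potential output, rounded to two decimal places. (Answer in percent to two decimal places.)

-0.08%

Output gap = 100 × (21210.8 − 21995.7) / 21995.7 = -3.57%.
i = 0.60 + 1.70 + 1.2 × (1.70 − 1.60) + 0.7 × (-3.57)
   = 0.60 + 1.7 + 0.12 − 2.499 = -0.08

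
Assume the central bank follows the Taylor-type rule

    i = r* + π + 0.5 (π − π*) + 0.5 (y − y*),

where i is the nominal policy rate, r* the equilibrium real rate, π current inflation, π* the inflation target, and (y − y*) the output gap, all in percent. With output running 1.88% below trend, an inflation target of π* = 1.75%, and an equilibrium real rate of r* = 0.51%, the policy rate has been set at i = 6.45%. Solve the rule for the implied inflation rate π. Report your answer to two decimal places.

Output 1.88% below potential → (y − y*) = -1.88.
Collecting π: i = r* + (1 + 0.5) π − 0.5 π* + 0.5 (y − y*)
1.5 π = 6.45 − 0.51 + 0.5 × 1.75 − 0.5 × (-1.88) = 7.755
π = 7.755 / 1.5 = 5.17

5.17%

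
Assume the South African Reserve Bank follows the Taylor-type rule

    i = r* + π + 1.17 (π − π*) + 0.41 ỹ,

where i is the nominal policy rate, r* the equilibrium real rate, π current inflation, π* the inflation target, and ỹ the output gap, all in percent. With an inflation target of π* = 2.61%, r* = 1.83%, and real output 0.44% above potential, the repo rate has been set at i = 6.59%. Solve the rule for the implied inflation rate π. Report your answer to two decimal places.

Output 0.44% above potential → ỹ = 0.44.
Collecting π: i = r* + (1 + 1.17) π − 1.17 π* + 0.41 ỹ
2.17 π = 6.59 − 1.83 + 1.17 × 2.61 − 0.41 × 0.44 = 7.6333
π = 7.6333 / 2.17 = 3.52

3.52%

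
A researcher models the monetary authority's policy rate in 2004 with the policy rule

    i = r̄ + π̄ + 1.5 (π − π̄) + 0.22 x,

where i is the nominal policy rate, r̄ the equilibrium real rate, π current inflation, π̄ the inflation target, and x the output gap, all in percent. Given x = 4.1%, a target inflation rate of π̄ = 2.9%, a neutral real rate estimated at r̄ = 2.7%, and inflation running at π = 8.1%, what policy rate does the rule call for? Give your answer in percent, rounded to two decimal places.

i = 2.7 + 2.9 + 1.5 × (8.1 − 2.9) + 0.22 × 4.1
   = 2.7 + 2.9 + 7.8 + 0.902 = 14.30

14.30%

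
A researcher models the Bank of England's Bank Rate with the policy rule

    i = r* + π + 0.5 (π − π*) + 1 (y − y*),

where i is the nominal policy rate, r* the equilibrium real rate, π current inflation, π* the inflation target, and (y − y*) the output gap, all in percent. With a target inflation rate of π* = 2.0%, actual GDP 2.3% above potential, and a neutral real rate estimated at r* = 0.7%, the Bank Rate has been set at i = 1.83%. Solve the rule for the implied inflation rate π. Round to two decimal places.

-0.11%

Output 2.3% above potential → (y − y*) = 2.3.
Collecting π: i = r* + (1 + 0.5) π − 0.5 π* + 1 (y − y*)
1.5 π = 1.83 − 0.7 + 0.5 × 2.0 − 1 × 2.3 = -0.17
π = -0.17 / 1.5 = -0.11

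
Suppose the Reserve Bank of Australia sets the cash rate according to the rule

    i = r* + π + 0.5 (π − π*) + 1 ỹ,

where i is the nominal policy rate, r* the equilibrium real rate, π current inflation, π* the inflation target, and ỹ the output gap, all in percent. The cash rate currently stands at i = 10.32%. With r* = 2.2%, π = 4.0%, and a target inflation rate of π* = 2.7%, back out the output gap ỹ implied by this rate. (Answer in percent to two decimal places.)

3.47%

1 ỹ = 10.32 − 2.2 − 4.0 − 0.5 × (4.0 − 2.7) = 3.47
ỹ = 3.47 / 1 = 3.47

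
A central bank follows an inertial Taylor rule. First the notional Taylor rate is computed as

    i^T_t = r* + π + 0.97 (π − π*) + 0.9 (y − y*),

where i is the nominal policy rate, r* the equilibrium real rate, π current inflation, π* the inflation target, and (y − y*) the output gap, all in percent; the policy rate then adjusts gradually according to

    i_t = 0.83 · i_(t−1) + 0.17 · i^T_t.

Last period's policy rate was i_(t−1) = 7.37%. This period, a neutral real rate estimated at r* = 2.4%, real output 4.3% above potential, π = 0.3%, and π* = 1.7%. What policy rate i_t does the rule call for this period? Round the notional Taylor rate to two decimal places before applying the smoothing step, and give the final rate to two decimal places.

7.00%

Output 4.3% above potential → (y − y*) = 4.3.
i^T_t = 2.4 + 0.3 + 0.97 × (0.3 − 1.7) + 0.9 × 4.3
   = 2.4 + 0.3 − 1.358 + 3.87 = 5.21
i_t = 0.83 × 7.37 + 0.17 × 5.21 = 6.1171 + 0.8857 = 7.00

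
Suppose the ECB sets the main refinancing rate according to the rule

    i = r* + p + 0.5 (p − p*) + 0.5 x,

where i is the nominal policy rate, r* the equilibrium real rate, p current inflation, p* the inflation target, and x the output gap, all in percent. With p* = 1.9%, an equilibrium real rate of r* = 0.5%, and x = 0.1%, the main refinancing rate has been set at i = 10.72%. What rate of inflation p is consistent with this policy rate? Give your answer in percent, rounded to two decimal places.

Collecting p: i = r* + (1 + 0.5) p − 0.5 p* + 0.5 x
1.5 p = 10.72 − 0.5 + 0.5 × 1.9 − 0.5 × 0.1 = 11.12
p = 11.12 / 1.5 = 7.41

7.41%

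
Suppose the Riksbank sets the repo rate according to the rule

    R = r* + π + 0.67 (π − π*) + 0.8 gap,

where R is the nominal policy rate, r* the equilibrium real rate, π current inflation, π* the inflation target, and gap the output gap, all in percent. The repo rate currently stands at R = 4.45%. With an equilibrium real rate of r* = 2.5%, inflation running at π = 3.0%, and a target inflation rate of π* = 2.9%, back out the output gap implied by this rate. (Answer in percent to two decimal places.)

-1.40%

0.8 gap = 4.45 − 2.5 − 3.0 − 0.67 × (3.0 − 2.9) = -1.117
gap = -1.117 / 0.8 = -1.40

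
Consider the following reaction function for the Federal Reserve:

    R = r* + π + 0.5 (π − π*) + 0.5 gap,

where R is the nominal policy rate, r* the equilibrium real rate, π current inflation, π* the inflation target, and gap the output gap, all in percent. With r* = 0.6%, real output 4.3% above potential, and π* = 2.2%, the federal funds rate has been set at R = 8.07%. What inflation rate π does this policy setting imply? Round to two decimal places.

4.28%

Output 4.3% above potential → gap = 4.3.
Collecting π: R = r* + (1 + 0.5) π − 0.5 π* + 0.5 gap
1.5 π = 8.07 − 0.6 + 0.5 × 2.2 − 0.5 × 4.3 = 6.42
π = 6.42 / 1.5 = 4.28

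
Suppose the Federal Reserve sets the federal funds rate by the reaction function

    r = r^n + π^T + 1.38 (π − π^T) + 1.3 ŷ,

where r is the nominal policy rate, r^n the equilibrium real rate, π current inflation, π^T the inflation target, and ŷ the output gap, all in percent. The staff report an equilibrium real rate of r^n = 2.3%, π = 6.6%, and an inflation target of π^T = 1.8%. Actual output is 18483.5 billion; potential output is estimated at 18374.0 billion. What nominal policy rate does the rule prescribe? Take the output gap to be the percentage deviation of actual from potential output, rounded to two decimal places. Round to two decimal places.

Output gap = 100 × (18483.5 − 18374.0) / 18374.0 = 0.60%.
r = 2.30 + 1.80 + 1.38 × (6.60 − 1.80) + 1.3 × 0.60
   = 2.30 + 1.8 + 6.624 + 0.78 = 11.50

11.50%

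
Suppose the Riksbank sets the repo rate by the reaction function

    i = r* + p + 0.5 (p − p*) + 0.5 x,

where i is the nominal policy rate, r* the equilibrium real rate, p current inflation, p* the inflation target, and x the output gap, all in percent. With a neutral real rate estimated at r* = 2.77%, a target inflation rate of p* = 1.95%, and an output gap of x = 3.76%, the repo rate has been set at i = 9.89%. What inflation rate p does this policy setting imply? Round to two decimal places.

Collecting p: i = r* + (1 + 0.5) p − 0.5 p* + 0.5 x
1.5 p = 9.89 − 2.77 + 0.5 × 1.95 − 0.5 × 3.76 = 6.215
p = 6.215 / 1.5 = 4.14

4.14%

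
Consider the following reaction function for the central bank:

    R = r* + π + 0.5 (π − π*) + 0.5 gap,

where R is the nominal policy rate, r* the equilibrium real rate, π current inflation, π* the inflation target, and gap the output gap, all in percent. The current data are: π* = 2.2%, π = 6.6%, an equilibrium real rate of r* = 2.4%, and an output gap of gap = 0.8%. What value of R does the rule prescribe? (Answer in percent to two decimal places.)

R = 2.4 + 6.6 + 0.5 × (6.6 − 2.2) + 0.5 × 0.8
   = 2.4 + 6.6 + 2.2 + 0.4 = 11.60

11.60%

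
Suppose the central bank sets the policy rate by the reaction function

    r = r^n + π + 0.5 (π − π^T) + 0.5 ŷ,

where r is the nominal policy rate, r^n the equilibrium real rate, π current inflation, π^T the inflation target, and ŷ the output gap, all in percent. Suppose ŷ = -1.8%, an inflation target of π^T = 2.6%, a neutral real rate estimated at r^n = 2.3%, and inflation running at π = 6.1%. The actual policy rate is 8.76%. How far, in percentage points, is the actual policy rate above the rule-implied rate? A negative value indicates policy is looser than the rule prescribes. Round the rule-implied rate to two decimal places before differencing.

-0.49 pp

r = 2.3 + 6.1 + 0.5 × (6.1 − 2.6) + 0.5 × (-1.8)
   = 2.3 + 6.1 + 1.75 − 0.9 = 9.25
Deviation = 8.76 − 9.25 = -0.49 pp.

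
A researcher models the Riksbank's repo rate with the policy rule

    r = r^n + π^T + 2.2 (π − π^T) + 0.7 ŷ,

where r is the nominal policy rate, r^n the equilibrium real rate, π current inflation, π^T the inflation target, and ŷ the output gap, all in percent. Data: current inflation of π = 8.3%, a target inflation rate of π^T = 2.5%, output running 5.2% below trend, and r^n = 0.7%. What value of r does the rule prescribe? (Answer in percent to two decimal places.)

Output 5.2% below potential → ŷ = -5.2.
r = 0.7 + 2.5 + 2.2 × (8.3 − 2.5) + 0.7 × (-5.2)
   = 0.7 + 2.5 + 12.76 − 3.64 = 12.32

12.32%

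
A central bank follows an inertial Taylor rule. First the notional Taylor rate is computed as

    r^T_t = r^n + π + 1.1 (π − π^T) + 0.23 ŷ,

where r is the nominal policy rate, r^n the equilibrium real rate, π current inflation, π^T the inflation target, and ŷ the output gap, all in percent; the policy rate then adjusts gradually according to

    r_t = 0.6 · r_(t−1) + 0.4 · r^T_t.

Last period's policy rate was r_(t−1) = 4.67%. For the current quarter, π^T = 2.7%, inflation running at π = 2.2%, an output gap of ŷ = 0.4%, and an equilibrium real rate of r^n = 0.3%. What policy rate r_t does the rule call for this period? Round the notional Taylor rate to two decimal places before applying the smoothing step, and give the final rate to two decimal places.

3.62%

r^T_t = 0.3 + 2.2 + 1.1 × (2.2 − 2.7) + 0.23 × 0.4
   = 0.3 + 2.2 − 0.55 + 0.092 = 2.04
r_t = 0.6 × 4.67 + 0.4 × 2.04 = 2.802 + 0.816 = 3.62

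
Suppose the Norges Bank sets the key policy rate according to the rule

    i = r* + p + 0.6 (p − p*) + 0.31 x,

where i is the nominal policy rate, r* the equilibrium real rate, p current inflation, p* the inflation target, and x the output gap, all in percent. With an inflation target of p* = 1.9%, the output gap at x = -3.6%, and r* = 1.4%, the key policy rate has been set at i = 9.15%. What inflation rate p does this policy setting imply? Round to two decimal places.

Collecting p: i = r* + (1 + 0.6) p − 0.6 p* + 0.31 x
1.6 p = 9.15 − 1.4 + 0.6 × 1.9 − 0.31 × (-3.6) = 10.006
p = 10.006 / 1.6 = 6.25

6.25%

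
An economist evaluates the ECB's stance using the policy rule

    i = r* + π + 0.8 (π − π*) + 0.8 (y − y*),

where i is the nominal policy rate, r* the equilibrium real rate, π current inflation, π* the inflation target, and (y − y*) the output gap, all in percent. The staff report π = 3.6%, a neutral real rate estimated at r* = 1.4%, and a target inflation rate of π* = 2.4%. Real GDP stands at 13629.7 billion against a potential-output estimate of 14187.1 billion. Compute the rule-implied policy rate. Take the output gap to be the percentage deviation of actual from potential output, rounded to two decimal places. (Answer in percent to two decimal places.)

2.82%

Output gap = 100 × (13629.7 − 14187.1) / 14187.1 = -3.93%.
i = 1.40 + 3.60 + 0.8 × (3.60 − 2.40) + 0.8 × (-3.93)
   = 1.40 + 3.6 + 0.96 − 3.144 = 2.82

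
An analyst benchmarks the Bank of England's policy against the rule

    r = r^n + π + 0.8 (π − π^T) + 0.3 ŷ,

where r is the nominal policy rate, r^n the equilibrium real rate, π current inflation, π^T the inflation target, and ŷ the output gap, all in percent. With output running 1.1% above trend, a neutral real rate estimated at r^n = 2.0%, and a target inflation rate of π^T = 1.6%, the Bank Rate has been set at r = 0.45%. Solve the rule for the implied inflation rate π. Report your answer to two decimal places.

Output 1.1% above potential → ŷ = 1.1.
Collecting π: r = r^n + (1 + 0.8) π − 0.8 π^T + 0.3 ŷ
1.8 π = 0.45 − 2.0 + 0.8 × 1.6 − 0.3 × 1.1 = -0.6
π = -0.6 / 1.8 = -0.33

-0.33%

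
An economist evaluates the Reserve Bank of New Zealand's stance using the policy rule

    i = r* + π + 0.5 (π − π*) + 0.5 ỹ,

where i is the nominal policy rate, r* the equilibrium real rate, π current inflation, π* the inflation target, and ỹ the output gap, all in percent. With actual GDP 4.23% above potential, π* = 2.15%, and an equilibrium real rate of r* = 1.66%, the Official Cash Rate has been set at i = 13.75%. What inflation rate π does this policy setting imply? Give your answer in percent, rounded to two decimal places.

Output 4.23% above potential → ỹ = 4.23.
Collecting π: i = r* + (1 + 0.5) π − 0.5 π* + 0.5 ỹ
1.5 π = 13.75 − 1.66 + 0.5 × 2.15 − 0.5 × 4.23 = 11.05
π = 11.05 / 1.5 = 7.37

7.37%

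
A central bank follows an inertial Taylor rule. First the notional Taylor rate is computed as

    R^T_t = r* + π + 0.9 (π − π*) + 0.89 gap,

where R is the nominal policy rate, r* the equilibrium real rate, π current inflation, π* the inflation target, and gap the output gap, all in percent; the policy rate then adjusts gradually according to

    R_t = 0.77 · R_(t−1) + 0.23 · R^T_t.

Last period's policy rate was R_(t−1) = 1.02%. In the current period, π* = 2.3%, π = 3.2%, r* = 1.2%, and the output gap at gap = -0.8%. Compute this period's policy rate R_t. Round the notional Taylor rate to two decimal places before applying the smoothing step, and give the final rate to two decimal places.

1.82%

R^T_t = 1.2 + 3.2 + 0.9 × (3.2 − 2.3) + 0.89 × (-0.8)
   = 1.2 + 3.2 + 0.81 − 0.712 = 4.50
R_t = 0.77 × 1.02 + 0.23 × 4.50 = 0.7854 + 1.035 = 1.82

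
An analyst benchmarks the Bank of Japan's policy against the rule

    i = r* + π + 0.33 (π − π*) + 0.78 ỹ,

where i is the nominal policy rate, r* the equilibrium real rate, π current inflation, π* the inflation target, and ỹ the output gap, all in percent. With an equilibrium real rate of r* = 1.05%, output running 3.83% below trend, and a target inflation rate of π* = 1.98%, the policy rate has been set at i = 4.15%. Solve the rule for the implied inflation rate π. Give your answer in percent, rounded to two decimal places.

5.07%

Output 3.83% below potential → ỹ = -3.83.
Collecting π: i = r* + (1 + 0.33) π − 0.33 π* + 0.78 ỹ
1.33 π = 4.15 − 1.05 + 0.33 × 1.98 − 0.78 × (-3.83) = 6.7408
π = 6.7408 / 1.33 = 5.07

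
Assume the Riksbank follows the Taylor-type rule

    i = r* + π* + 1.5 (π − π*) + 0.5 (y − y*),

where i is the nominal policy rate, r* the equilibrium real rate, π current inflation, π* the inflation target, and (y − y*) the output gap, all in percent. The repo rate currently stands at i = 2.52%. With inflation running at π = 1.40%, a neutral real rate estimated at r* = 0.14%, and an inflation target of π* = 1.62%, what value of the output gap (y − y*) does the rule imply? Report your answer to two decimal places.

2.18%

0.5 (y − y*) = 2.52 − 0.14 − 1.62 − 1.5 × (1.40 − 1.62) = 1.09
(y − y*) = 1.09 / 0.5 = 2.18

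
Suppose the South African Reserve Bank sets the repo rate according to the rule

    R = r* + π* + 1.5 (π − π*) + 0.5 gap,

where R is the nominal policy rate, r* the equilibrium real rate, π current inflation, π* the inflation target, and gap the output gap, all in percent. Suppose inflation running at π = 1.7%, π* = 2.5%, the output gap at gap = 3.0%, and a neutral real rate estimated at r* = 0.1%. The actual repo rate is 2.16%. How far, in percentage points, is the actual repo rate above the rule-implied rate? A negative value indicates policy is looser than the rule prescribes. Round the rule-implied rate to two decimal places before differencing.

-0.74 pp

R = 0.1 + 2.5 + 1.5 × (1.7 − 2.5) + 0.5 × 3.0
   = 0.1 + 2.5 − 1.2 + 1.5 = 2.90
Deviation = 2.16 − 2.90 = -0.74 pp.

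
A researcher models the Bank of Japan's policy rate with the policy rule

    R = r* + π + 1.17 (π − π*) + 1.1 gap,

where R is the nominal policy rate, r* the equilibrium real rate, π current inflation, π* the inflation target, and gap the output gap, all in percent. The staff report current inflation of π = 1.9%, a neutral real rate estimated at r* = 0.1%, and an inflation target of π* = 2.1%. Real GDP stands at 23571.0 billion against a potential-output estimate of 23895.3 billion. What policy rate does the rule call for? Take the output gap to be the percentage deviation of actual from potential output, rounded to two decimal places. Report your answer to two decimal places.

0.27%

Output gap = 100 × (23571.0 − 23895.3) / 23895.3 = -1.36%.
R = 0.10 + 1.90 + 1.17 × (1.90 − 2.10) + 1.1 × (-1.36)
   = 0.10 + 1.9 − 0.234 − 1.496 = 0.27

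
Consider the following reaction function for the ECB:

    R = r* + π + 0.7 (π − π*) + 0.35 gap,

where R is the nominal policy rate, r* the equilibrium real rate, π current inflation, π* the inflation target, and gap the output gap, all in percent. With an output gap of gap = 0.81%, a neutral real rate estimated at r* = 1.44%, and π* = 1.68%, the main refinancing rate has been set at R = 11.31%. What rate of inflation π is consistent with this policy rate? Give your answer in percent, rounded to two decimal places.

Collecting π: R = r* + (1 + 0.7) π − 0.7 π* + 0.35 gap
1.7 π = 11.31 − 1.44 + 0.7 × 1.68 − 0.35 × 0.81 = 10.7625
π = 10.7625 / 1.7 = 6.33

6.33%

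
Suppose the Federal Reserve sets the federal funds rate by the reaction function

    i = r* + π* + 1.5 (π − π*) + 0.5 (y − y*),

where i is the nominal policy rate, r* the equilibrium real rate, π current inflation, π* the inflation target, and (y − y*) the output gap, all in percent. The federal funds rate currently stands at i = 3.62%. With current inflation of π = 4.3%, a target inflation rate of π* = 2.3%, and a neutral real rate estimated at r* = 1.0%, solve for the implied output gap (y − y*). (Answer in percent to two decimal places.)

0.5 (y − y*) = 3.62 − 1.0 − 2.3 − 1.5 × (4.3 − 2.3) = -2.68
(y − y*) = -2.68 / 0.5 = -5.36

-5.36%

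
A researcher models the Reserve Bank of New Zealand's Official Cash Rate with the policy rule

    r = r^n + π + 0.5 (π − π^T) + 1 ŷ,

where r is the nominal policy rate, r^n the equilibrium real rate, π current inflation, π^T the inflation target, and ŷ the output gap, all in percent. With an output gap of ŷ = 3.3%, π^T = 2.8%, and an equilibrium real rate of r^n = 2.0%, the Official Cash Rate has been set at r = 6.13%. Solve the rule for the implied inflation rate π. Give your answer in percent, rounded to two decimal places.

Collecting π: r = r^n + (1 + 0.5) π − 0.5 π^T + 1 ŷ
1.5 π = 6.13 − 2.0 + 0.5 × 2.8 − 1 × 3.3 = 2.23
π = 2.23 / 1.5 = 1.49

1.49%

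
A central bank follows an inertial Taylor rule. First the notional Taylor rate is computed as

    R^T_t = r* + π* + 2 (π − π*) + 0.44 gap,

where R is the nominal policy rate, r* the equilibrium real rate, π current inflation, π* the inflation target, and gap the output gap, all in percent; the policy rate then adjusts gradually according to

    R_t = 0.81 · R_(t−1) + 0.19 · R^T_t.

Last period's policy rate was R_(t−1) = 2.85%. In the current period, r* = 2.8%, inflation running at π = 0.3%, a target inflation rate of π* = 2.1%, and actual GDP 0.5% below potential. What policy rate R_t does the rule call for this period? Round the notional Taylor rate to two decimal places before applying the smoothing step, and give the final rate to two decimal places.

2.51%

Output 0.5% below potential → gap = -0.5.
R^T_t = 2.8 + 2.1 + 2 × (0.3 − 2.1) + 0.44 × (-0.5)
   = 2.8 + 2.1 − 3.6 − 0.22 = 1.08
R_t = 0.81 × 2.85 + 0.19 × 1.08 = 2.3085 + 0.2052 = 2.51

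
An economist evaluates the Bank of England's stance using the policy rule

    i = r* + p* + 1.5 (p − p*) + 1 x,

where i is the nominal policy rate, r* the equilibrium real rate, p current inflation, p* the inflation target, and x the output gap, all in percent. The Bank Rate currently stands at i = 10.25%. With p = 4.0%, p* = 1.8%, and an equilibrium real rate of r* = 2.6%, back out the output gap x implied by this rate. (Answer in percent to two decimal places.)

2.55%

1 x = 10.25 − 2.6 − 1.8 − 1.5 × (4.0 − 1.8) = 2.55
x = 2.55 / 1 = 2.55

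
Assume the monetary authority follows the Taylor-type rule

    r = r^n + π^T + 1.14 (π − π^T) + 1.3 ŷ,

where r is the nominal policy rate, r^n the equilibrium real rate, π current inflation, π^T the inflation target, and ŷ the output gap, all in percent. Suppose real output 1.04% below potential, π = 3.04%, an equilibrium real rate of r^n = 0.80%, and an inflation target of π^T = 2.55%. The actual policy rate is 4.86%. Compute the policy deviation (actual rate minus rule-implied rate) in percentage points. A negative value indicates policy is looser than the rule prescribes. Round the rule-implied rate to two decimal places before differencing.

2.30 pp

Output 1.04% below potential → ŷ = -1.04.
r = 0.80 + 2.55 + 1.14 × (3.04 − 2.55) + 1.3 × (-1.04)
   = 0.80 + 2.55 + 0.5586 − 1.352 = 2.56
Deviation = 4.86 − 2.56 = 2.30 pp.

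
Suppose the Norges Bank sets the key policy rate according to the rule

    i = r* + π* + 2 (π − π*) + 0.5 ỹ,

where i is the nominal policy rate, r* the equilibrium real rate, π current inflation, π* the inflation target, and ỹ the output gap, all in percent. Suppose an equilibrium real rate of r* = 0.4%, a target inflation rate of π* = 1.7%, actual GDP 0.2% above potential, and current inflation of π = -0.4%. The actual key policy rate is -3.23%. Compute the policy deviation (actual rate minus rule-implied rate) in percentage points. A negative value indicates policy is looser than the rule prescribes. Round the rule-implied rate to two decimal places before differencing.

Output 0.2% above potential → ỹ = 0.2.
i = 0.4 + 1.7 + 2 × (-0.4 − 1.7) + 0.5 × 0.2
   = 0.4 + 1.7 − 4.2 + 0.1 = -2.00
Deviation = -3.23 − (-2.00) = -1.23 pp.

-1.23 pp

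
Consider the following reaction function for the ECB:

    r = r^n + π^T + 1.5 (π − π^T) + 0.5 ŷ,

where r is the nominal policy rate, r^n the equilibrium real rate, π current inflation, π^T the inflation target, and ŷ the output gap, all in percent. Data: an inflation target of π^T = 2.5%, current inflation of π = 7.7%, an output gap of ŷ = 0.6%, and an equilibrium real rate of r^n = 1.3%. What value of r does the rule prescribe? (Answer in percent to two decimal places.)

11.90%

r = 1.3 + 2.5 + 1.5 × (7.7 − 2.5) + 0.5 × 0.6
   = 1.3 + 2.5 + 7.8 + 0.3 = 11.90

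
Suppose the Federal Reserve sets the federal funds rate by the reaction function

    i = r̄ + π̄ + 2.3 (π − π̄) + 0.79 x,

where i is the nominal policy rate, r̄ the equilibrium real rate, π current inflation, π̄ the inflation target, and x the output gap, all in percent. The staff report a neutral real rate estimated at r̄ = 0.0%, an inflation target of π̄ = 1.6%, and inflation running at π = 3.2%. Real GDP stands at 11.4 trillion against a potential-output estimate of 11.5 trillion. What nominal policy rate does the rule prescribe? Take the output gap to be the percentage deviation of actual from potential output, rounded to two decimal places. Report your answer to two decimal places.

4.59%

Output gap = 100 × (11.4 − 11.5) / 11.5 = -0.87%.
i = 0.00 + 1.60 + 2.3 × (3.20 − 1.60) + 0.79 × (-0.87)
   = 0.00 + 1.6 + 3.68 − 0.6873 = 4.59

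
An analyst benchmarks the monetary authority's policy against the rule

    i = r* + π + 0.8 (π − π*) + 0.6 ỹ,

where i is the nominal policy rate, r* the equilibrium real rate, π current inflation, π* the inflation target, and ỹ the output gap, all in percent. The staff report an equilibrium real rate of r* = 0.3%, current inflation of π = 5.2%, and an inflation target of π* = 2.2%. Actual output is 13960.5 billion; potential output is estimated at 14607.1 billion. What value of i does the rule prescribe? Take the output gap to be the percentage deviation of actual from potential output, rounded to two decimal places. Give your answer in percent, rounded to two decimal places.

5.24%

Output gap = 100 × (13960.5 − 14607.1) / 14607.1 = -4.43%.
i = 0.30 + 5.20 + 0.8 × (5.20 − 2.20) + 0.6 × (-4.43)
   = 0.30 + 5.2 + 2.4 − 2.658 = 5.24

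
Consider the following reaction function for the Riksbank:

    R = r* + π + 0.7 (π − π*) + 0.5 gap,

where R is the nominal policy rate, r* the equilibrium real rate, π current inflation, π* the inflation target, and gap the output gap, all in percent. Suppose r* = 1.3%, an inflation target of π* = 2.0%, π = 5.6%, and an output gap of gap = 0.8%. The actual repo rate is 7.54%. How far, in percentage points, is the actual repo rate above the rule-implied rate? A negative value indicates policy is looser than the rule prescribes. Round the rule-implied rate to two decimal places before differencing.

R = 1.3 + 5.6 + 0.7 × (5.6 − 2.0) + 0.5 × 0.8
   = 1.3 + 5.6 + 2.52 + 0.4 = 9.82
Deviation = 7.54 − 9.82 = -2.28 pp.

-2.28 pp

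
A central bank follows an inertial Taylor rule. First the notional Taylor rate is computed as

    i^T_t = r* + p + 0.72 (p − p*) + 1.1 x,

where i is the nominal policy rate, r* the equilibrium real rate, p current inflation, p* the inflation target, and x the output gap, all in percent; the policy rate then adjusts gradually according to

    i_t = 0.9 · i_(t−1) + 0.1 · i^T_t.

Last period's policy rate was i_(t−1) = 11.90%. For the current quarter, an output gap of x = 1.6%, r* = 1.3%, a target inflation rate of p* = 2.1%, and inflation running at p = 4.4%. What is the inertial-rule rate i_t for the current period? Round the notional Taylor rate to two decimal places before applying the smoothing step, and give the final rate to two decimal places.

i^T_t = 1.3 + 4.4 + 0.72 × (4.4 − 2.1) + 1.1 × 1.6
   = 1.3 + 4.4 + 1.656 + 1.76 = 9.12
i_t = 0.9 × 11.90 + 0.1 × 9.12 = 10.71 + 0.912 = 11.62

11.62%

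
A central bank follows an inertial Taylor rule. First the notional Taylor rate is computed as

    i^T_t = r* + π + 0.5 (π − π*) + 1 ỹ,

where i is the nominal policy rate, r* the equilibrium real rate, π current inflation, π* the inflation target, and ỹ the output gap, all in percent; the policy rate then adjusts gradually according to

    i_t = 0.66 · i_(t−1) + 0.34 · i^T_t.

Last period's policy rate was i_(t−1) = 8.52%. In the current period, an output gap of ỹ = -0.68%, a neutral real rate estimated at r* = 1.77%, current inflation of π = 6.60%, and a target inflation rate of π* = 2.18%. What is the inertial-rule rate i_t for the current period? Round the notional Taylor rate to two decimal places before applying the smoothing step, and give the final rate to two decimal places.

i^T_t = 1.77 + 6.60 + 0.5 × (6.60 − 2.18) + 1 × (-0.68)
   = 1.77 + 6.6 + 2.21 − 0.68 = 9.90
i_t = 0.66 × 8.52 + 0.34 × 9.90 = 5.6232 + 3.366 = 8.99

8.99%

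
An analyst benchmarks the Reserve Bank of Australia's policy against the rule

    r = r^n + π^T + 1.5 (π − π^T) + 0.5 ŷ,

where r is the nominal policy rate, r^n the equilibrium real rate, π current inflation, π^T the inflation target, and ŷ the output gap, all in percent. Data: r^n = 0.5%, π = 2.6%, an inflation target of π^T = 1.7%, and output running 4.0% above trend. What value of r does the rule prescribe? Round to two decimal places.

5.55%

Output 4.0% above potential → ŷ = 4.0.
r = 0.5 + 1.7 + 1.5 × (2.6 − 1.7) + 0.5 × 4.0
   = 0.5 + 1.7 + 1.35 + 2 = 5.55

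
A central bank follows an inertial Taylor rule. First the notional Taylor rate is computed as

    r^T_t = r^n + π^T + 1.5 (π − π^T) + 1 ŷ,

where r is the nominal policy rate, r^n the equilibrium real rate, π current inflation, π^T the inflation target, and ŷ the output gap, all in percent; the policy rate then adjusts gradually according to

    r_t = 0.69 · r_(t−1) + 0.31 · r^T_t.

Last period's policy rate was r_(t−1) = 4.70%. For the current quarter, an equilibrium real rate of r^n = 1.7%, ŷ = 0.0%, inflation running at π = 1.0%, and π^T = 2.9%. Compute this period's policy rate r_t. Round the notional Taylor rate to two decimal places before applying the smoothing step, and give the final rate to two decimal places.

r^T_t = 1.7 + 2.9 + 1.5 × (1.0 − 2.9) + 1 × 0.0
   = 1.7 + 2.9 − 2.85 + 0 = 1.75
r_t = 0.69 × 4.70 + 0.31 × 1.75 = 3.243 + 0.5425 = 3.79

3.79%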